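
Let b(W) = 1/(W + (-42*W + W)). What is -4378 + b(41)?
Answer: -7179921/1640 ≈ -4378.0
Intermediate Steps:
b(W) = -1/(40*W) (b(W) = 1/(W - 41*W) = 1/(-40*W) = -1/(40*W))
-4378 + b(41) = -4378 - 1/40/41 = -4378 - 1/40*1/41 = -4378 - 1/1640 = -7179921/1640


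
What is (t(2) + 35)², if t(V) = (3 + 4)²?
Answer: 7056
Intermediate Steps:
t(V) = 49 (t(V) = 7² = 49)
(t(2) + 35)² = (49 + 35)² = 84² = 7056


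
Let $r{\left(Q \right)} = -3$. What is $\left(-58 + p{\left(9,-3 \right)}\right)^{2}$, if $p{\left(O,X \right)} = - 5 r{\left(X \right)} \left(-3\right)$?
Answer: $10609$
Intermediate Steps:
$p{\left(O,X \right)} = -45$ ($p{\left(O,X \right)} = \left(-5\right) \left(-3\right) \left(-3\right) = 15 \left(-3\right) = -45$)
$\left(-58 + p{\left(9,-3 \right)}\right)^{2} = \left(-58 - 45\right)^{2} = \left(-103\right)^{2} = 10609$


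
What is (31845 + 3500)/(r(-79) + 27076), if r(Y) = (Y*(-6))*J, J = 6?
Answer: 7069/5984 ≈ 1.1813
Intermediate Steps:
r(Y) = -36*Y (r(Y) = (Y*(-6))*6 = -6*Y*6 = -36*Y)
(31845 + 3500)/(r(-79) + 27076) = (31845 + 3500)/(-36*(-79) + 27076) = 35345/(2844 + 27076) = 35345/29920 = 35345*(1/29920) = 7069/5984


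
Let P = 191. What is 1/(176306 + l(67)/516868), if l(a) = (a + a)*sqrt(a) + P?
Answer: 47100593951349532/8304117334591872977349 - 69260312*sqrt(67)/8304117334591872977349 ≈ 5.6720e-6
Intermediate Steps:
l(a) = 191 + 2*a**(3/2) (l(a) = (a + a)*sqrt(a) + 191 = (2*a)*sqrt(a) + 191 = 2*a**(3/2) + 191 = 191 + 2*a**(3/2))
1/(176306 + l(67)/516868) = 1/(176306 + (191 + 2*67**(3/2))/516868) = 1/(176306 + (191 + 2*(67*sqrt(67)))*(1/516868)) = 1/(176306 + (191 + 134*sqrt(67))*(1/516868)) = 1/(176306 + (191/516868 + 67*sqrt(67)/258434)) = 1/(91126929799/516868 + 67*sqrt(67)/258434)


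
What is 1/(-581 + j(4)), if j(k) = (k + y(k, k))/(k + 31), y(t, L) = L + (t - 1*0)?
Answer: -35/20323 ≈ -0.0017222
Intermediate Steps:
y(t, L) = L + t (y(t, L) = L + (t + 0) = L + t)
j(k) = 3*k/(31 + k) (j(k) = (k + (k + k))/(k + 31) = (k + 2*k)/(31 + k) = (3*k)/(31 + k) = 3*k/(31 + k))
1/(-581 + j(4)) = 1/(-581 + 3*4/(31 + 4)) = 1/(-581 + 3*4/35) = 1/(-581 + 3*4*(1/35)) = 1/(-581 + 12/35) = 1/(-20323/35) = -35/20323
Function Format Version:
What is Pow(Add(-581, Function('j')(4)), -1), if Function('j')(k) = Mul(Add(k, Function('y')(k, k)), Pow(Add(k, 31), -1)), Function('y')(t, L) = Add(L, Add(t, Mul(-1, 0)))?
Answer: Rational(-35, 20323) ≈ -0.0017222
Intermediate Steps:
Function('y')(t, L) = Add(L, t) (Function('y')(t, L) = Add(L, Add(t, 0)) = Add(L, t))
Function('j')(k) = Mul(3, k, Pow(Add(31, k), -1)) (Function('j')(k) = Mul(Add(k, Add(k, k)), Pow(Add(k, 31), -1)) = Mul(Add(k, Mul(2, k)), Pow(Add(31, k), -1)) = Mul(Mul(3, k), Pow(Add(31, k), -1)) = Mul(3, k, Pow(Add(31, k), -1)))
Pow(Add(-581, Function('j')(4)), -1) = Pow(Add(-581, Mul(3, 4, Pow(Add(31, 4), -1))), -1) = Pow(Add(-581, Mul(3, 4, Pow(35, -1))), -1) = Pow(Add(-581, Mul(3, 4, Rational(1, 35))), -1) = Pow(Add(-581, Rational(12, 35)), -1) = Pow(Rational(-20323, 35), -1) = Rational(-35, 20323)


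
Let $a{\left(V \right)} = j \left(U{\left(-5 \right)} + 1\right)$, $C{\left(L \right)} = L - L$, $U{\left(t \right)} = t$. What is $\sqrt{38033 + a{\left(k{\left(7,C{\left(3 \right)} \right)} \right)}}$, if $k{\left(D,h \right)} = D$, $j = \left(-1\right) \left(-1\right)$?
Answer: $\sqrt{38029} \approx 195.01$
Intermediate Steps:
$C{\left(L \right)} = 0$
$j = 1$
$a{\left(V \right)} = -4$ ($a{\left(V \right)} = 1 \left(-5 + 1\right) = 1 \left(-4\right) = -4$)
$\sqrt{38033 + a{\left(k{\left(7,C{\left(3 \right)} \right)} \right)}} = \sqrt{38033 - 4} = \sqrt{38029}$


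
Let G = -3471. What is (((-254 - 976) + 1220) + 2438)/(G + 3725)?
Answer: 1214/127 ≈ 9.5591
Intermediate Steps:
(((-254 - 976) + 1220) + 2438)/(G + 3725) = (((-254 - 976) + 1220) + 2438)/(-3471 + 3725) = ((-1230 + 1220) + 2438)/254 = (-10 + 2438)*(1/254) = 2428*(1/254) = 1214/127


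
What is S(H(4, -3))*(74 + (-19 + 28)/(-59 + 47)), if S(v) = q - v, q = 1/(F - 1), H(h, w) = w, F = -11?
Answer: 10255/48 ≈ 213.65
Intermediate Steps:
q = -1/12 (q = 1/(-11 - 1) = 1/(-12) = -1/12 ≈ -0.083333)
S(v) = -1/12 - v
S(H(4, -3))*(74 + (-19 + 28)/(-59 + 47)) = (-1/12 - 1*(-3))*(74 + (-19 + 28)/(-59 + 47)) = (-1/12 + 3)*(74 + 9/(-12)) = 35*(74 + 9*(-1/12))/12 = 35*(74 - 3/4)/12 = (35/12)*(293/4) = 10255/48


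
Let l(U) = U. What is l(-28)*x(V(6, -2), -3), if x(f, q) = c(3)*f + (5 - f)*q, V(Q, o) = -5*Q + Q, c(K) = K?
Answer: 4452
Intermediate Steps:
V(Q, o) = -4*Q
x(f, q) = 3*f + q*(5 - f) (x(f, q) = 3*f + (5 - f)*q = 3*f + q*(5 - f))
l(-28)*x(V(6, -2), -3) = -28*(3*(-4*6) + 5*(-3) - 1*(-4*6)*(-3)) = -28*(3*(-24) - 15 - 1*(-24)*(-3)) = -28*(-72 - 15 - 72) = -28*(-159) = 4452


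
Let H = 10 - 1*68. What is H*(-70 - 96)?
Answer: 9628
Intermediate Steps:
H = -58 (H = 10 - 68 = -58)
H*(-70 - 96) = -58*(-70 - 96) = -58*(-166) = 9628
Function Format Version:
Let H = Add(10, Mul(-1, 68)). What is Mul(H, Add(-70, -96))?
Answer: 9628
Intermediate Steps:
H = -58 (H = Add(10, -68) = -58)
Mul(H, Add(-70, -96)) = Mul(-58, Add(-70, -96)) = Mul(-58, -166) = 9628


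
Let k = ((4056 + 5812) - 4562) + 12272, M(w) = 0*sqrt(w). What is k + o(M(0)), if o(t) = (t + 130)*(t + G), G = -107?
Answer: 3668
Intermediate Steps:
M(w) = 0
o(t) = (-107 + t)*(130 + t) (o(t) = (t + 130)*(t - 107) = (130 + t)*(-107 + t) = (-107 + t)*(130 + t))
k = 17578 (k = (9868 - 4562) + 12272 = 5306 + 12272 = 17578)
k + o(M(0)) = 17578 + (-13910 + 0**2 + 23*0) = 17578 + (-13910 + 0 + 0) = 17578 - 13910 = 3668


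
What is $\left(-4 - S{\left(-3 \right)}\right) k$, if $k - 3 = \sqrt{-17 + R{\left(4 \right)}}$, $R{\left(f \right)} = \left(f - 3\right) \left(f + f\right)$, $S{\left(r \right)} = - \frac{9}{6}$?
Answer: $- \frac{15}{2} - \frac{15 i}{2} \approx -7.5 - 7.5 i$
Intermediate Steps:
$S{\left(r \right)} = - \frac{3}{2}$ ($S{\left(r \right)} = \left(-9\right) \frac{1}{6} = - \frac{3}{2}$)
$R{\left(f \right)} = 2 f \left(-3 + f\right)$ ($R{\left(f \right)} = \left(-3 + f\right) 2 f = 2 f \left(-3 + f\right)$)
$k = 3 + 3 i$ ($k = 3 + \sqrt{-17 + 2 \cdot 4 \left(-3 + 4\right)} = 3 + \sqrt{-17 + 2 \cdot 4 \cdot 1} = 3 + \sqrt{-17 + 8} = 3 + \sqrt{-9} = 3 + 3 i \approx 3.0 + 3.0 i$)
$\left(-4 - S{\left(-3 \right)}\right) k = \left(-4 - - \frac{3}{2}\right) \left(3 + 3 i\right) = \left(-4 + \frac{3}{2}\right) \left(3 + 3 i\right) = - \frac{5 \left(3 + 3 i\right)}{2} = - \frac{15}{2} - \frac{15 i}{2}$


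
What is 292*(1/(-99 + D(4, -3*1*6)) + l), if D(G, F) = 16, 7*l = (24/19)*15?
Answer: 8686124/11039 ≈ 786.86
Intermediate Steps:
l = 360/133 (l = ((24/19)*15)/7 = (1/7)*(360/19) = 360/133 ≈ 2.7068)
292*(1/(-99 + D(4, -3*1*6)) + l) = 292*(1/(-99 + 16) + 360/133) = 292*(1/(-83) + 360/133) = 292*(-1/83 + 360/133) = 292*(29747/11039) = 8686124/11039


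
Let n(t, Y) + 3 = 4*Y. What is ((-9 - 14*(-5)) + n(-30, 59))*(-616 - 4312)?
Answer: -1448832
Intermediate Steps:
n(t, Y) = -3 + 4*Y
((-9 - 14*(-5)) + n(-30, 59))*(-616 - 4312) = ((-9 - 14*(-5)) + (-3 + 4*59))*(-616 - 4312) = ((-9 + 70) + (-3 + 236))*(-4928) = (61 + 233)*(-4928) = 294*(-4928) = -1448832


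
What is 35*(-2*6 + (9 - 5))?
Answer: -280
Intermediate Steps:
35*(-2*6 + (9 - 5)) = 35*(-12 + 4) = 35*(-8) = -280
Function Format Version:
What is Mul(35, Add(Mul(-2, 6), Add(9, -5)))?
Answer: -280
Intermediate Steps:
Mul(35, Add(Mul(-2, 6), Add(9, -5))) = Mul(35, Add(-12, 4)) = Mul(35, -8) = -280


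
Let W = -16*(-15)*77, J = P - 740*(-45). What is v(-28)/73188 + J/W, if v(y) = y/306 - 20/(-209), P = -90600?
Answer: -50795856007/16382328732 ≈ -3.1007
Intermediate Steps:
v(y) = 20/209 + y/306 (v(y) = y*(1/306) - 20*(-1/209) = y/306 + 20/209 = 20/209 + y/306)
J = -57300 (J = -90600 - 740*(-45) = -90600 + 33300 = -57300)
W = 18480 (W = 240*77 = 18480)
v(-28)/73188 + J/W = (20/209 + (1/306)*(-28))/73188 - 57300/18480 = (20/209 - 14/153)*(1/73188) - 57300*1/18480 = (134/31977)*(1/73188) - 955/308 = 67/1170166338 - 955/308 = -50795856007/16382328732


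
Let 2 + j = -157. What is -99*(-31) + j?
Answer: 2910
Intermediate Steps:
j = -159 (j = -2 - 157 = -159)
-99*(-31) + j = -99*(-31) - 159 = 3069 - 159 = 2910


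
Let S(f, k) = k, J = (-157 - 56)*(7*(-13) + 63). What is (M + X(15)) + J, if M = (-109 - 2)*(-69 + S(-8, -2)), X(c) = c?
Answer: 13860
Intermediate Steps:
J = 5964 (J = -213*(-91 + 63) = -213*(-28) = 5964)
M = 7881 (M = (-109 - 2)*(-69 - 2) = -111*(-71) = 7881)
(M + X(15)) + J = (7881 + 15) + 5964 = 7896 + 5964 = 13860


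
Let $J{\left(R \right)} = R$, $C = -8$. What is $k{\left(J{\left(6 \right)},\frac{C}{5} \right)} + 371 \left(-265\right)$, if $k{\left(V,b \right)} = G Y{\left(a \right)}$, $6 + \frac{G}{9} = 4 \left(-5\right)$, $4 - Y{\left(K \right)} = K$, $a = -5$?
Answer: $-100421$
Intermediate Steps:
$Y{\left(K \right)} = 4 - K$
$G = -234$ ($G = -54 + 9 \cdot 4 \left(-5\right) = -54 + 9 \left(-20\right) = -54 - 180 = -234$)
$k{\left(V,b \right)} = -2106$ ($k{\left(V,b \right)} = - 234 \left(4 - -5\right) = - 234 \left(4 + 5\right) = \left(-234\right) 9 = -2106$)
$k{\left(J{\left(6 \right)},\frac{C}{5} \right)} + 371 \left(-265\right) = -2106 + 371 \left(-265\right) = -2106 - 98315 = -100421$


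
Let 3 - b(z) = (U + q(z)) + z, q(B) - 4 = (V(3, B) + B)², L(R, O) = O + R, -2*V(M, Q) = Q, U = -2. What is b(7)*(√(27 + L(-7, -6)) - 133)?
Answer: 9709/4 - 73*√14/4 ≈ 2359.0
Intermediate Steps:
V(M, Q) = -Q/2
q(B) = 4 + B²/4 (q(B) = 4 + (-B/2 + B)² = 4 + (B/2)² = 4 + B²/4)
b(z) = 1 - z - z²/4 (b(z) = 3 - ((-2 + (4 + z²/4)) + z) = 3 - ((2 + z²/4) + z) = 3 - (2 + z + z²/4) = 3 + (-2 - z - z²/4) = 1 - z - z²/4)
b(7)*(√(27 + L(-7, -6)) - 133) = (1 - 1*7 - ¼*7²)*(√(27 + (-6 - 7)) - 133) = (1 - 7 - ¼*49)*(√(27 - 13) - 133) = (1 - 7 - 49/4)*(√14 - 133) = -73*(-133 + √14)/4 = 9709/4 - 73*√14/4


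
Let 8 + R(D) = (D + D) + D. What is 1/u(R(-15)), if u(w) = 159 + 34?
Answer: 1/193 ≈ 0.0051813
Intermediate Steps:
R(D) = -8 + 3*D (R(D) = -8 + ((D + D) + D) = -8 + (2*D + D) = -8 + 3*D)
u(w) = 193
1/u(R(-15)) = 1/193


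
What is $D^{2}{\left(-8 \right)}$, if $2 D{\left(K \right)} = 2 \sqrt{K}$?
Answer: $-8$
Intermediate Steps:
$D{\left(K \right)} = \sqrt{K}$ ($D{\left(K \right)} = \frac{2 \sqrt{K}}{2} = \sqrt{K}$)
$D^{2}{\left(-8 \right)} = \left(\sqrt{-8}\right)^{2} = \left(2 i \sqrt{2}\right)^{2} = -8$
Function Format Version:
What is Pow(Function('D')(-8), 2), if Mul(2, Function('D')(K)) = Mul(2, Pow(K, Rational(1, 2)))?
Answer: -8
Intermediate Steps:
Function('D')(K) = Pow(K, Rational(1, 2)) (Function('D')(K) = Mul(Rational(1, 2), Mul(2, Pow(K, Rational(1, 2)))) = Pow(K, Rational(1, 2)))
Pow(Function('D')(-8), 2) = Pow(Pow(-8, Rational(1, 2)), 2) = Pow(Mul(2, I, Pow(2, Rational(1, 2))), 2) = -8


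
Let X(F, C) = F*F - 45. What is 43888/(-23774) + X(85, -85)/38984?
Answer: -192529059/115850702 ≈ -1.6619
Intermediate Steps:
X(F, C) = -45 + F² (X(F, C) = F² - 45 = -45 + F²)
43888/(-23774) + X(85, -85)/38984 = 43888/(-23774) + (-45 + 85²)/38984 = 43888*(-1/23774) + (-45 + 7225)*(1/38984) = -21944/11887 + 7180*(1/38984) = -21944/11887 + 1795/9746 = -192529059/115850702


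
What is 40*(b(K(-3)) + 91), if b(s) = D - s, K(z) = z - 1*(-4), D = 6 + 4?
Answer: 4000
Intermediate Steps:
D = 10
K(z) = 4 + z (K(z) = z + 4 = 4 + z)
b(s) = 10 - s
40*(b(K(-3)) + 91) = 40*((10 - (4 - 3)) + 91) = 40*((10 - 1*1) + 91) = 40*((10 - 1) + 91) = 40*(9 + 91) = 40*100 = 4000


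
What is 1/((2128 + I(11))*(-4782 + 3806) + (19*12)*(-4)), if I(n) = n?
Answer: -1/2088576 ≈ -4.7880e-7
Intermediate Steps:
1/((2128 + I(11))*(-4782 + 3806) + (19*12)*(-4)) = 1/((2128 + 11)*(-4782 + 3806) + (19*12)*(-4)) = 1/(2139*(-976) + 228*(-4)) = 1/(-2087664 - 912) = 1/(-2088576) = -1/2088576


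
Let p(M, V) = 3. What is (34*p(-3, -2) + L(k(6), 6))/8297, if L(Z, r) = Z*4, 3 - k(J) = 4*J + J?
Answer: -6/8297 ≈ -0.00072315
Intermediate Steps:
k(J) = 3 - 5*J (k(J) = 3 - (4*J + J) = 3 - 5*J)
L(Z, r) = 4*Z
(34*p(-3, -2) + L(k(6), 6))/8297 = (34*3 + 4*(3 - 5*6))/8297 = (102 + 4*(3 - 30))*(1/8297) = (102 + 4*(-27))*(1/8297) = (102 - 108)*(1/8297) = -6*1/8297 = -6/8297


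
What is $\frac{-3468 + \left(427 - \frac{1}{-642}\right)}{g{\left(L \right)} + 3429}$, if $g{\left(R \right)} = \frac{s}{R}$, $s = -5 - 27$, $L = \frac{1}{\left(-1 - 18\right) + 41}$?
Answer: $- \frac{1952321}{1749450} \approx -1.116$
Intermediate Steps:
$L = \frac{1}{22}$ ($L = \frac{1}{\left(-1 - 18\right) + 41} = \frac{1}{-19 + 41} = \frac{1}{22} \approx 0.045455$)
$s = -32$
$g{\left(R \right)} = - \frac{32}{R}$
$\frac{-3468 + \left(427 - \frac{1}{-642}\right)}{g{\left(L \right)} + 3429} = \frac{-3468 + \left(427 - \frac{1}{-642}\right)}{- 32 \frac{1}{\frac{1}{22}} + 3429} = \frac{-3468 + \left(427 - - \frac{1}{642}\right)}{\left(-32\right) 22 + 3429} = \frac{-3468 + \left(427 + \frac{1}{642}\right)}{-704 + 3429} = \frac{-3468 + \frac{274135}{642}}{2725} = \left(- \frac{1952321}{642}\right) \frac{1}{2725} = - \frac{1952321}{1749450}$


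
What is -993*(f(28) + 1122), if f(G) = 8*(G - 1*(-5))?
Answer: -1376298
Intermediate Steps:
f(G) = 40 + 8*G (f(G) = 8*(G + 5) = 8*(5 + G) = 40 + 8*G)
-993*(f(28) + 1122) = -993*((40 + 8*28) + 1122) = -993*((40 + 224) + 1122) = -993*(264 + 1122) = -993*1386 = -1376298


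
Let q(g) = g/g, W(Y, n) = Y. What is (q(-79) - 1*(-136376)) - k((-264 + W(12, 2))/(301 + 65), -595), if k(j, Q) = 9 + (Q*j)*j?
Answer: 508474908/3721 ≈ 1.3665e+5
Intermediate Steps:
q(g) = 1
k(j, Q) = 9 + Q*j²
(q(-79) - 1*(-136376)) - k((-264 + W(12, 2))/(301 + 65), -595) = (1 - 1*(-136376)) - (9 - 595*(-264 + 12)²/(301 + 65)²) = (1 + 136376) - (9 - 595*(-252/366)²) = 136377 - (9 - 595*(-252*1/366)²) = 136377 - (9 - 595*(-42/61)²) = 136377 - (9 - 595*1764/3721) = 136377 - (9 - 1049580/3721) = 136377 - 1*(-1016091/3721) = 136377 + 1016091/3721 = 508474908/3721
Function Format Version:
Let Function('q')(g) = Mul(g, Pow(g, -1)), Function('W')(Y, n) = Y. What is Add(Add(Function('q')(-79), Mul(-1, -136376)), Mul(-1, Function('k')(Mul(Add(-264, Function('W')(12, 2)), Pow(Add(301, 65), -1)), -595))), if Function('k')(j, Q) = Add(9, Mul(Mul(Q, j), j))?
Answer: Rational(508474908, 3721) ≈ 1.3665e+5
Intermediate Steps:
Function('q')(g) = 1
Function('k')(j, Q) = Add(9, Mul(Q, Pow(j, 2)))
Add(Add(Function('q')(-79), Mul(-1, -136376)), Mul(-1, Function('k')(Mul(Add(-264, Function('W')(12, 2)), Pow(Add(301, 65), -1)), -595))) = Add(Add(1, Mul(-1, -136376)), Mul(-1, Add(9, Mul(-595, Pow(Mul(Add(-264, 12), Pow(Add(301, 65), -1)), 2))))) = Add(Add(1, 136376), Mul(-1, Add(9, Mul(-595, Pow(Mul(-252, Pow(366, -1)), 2))))) = Add(136377, Mul(-1, Add(9, Mul(-595, Pow(Mul(-252, Rational(1, 366)), 2))))) = Add(136377, Mul(-1, Add(9, Mul(-595, Pow(Rational(-42, 61), 2))))) = Add(136377, Mul(-1, Add(9, Mul(-595, Rational(1764, 3721))))) = Add(136377, Mul(-1, Add(9, Rational(-1049580, 3721)))) = Add(136377, Mul(-1, Rational(-1016091, 3721))) = Add(136377, Rational(1016091, 3721)) = Rational(508474908, 3721)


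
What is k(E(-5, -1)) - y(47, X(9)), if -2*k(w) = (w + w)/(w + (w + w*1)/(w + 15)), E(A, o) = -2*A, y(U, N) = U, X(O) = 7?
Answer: -1294/27 ≈ -47.926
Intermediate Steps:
k(w) = -w/(w + 2*w/(15 + w)) (k(w) = -(w + w)/(2*(w + (w + w*1)/(w + 15))) = -2*w/(2*(w + (w + w)/(15 + w))) = -2*w/(2*(w + (2*w)/(15 + w))) = -2*w/(2*(w + 2*w/(15 + w))) = -w/(w + 2*w/(15 + w)))
k(E(-5, -1)) - y(47, X(9)) = (-15 - (-2)*(-5))/(17 - 2*(-5)) - 1*47 = (-15 - 1*10)/(17 + 10) - 47 = (-15 - 10)/27 - 47 = (1/27)*(-25) - 47 = -25/27 - 47 = -1294/27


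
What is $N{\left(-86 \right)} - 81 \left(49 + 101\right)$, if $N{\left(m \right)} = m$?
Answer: $-12236$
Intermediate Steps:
$N{\left(-86 \right)} - 81 \left(49 + 101\right) = -86 - 81 \left(49 + 101\right) = -86 - 81 \cdot 150 = -86 - 12150 = -12236$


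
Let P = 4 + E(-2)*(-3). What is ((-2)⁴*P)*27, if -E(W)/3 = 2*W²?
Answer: 32832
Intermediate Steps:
E(W) = -6*W²
P = 76 (P = 4 - 6*(-2)²*(-3) = 4 - 6*4*(-3) = 4 - 24*(-3) = 4 + 72 = 76)
((-2)⁴*P)*27 = ((-2)⁴*76)*27 = (16*76)*27 = 1216*27 = 32832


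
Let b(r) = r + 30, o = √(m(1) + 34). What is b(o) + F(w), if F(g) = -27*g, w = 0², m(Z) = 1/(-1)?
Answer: 30 + √33 ≈ 35.745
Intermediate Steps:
m(Z) = -1
w = 0
o = √33 (o = √(-1 + 34) = √33 ≈ 5.7446)
b(r) = 30 + r
b(o) + F(w) = (30 + √33) - 27*0 = (30 + √33) + 0 = 30 + √33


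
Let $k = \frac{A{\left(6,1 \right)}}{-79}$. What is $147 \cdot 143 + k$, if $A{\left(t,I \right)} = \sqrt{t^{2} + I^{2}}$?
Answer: $21021 - \frac{\sqrt{37}}{79} \approx 21021.0$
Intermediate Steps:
$A{\left(t,I \right)} = \sqrt{I^{2} + t^{2}}$
$k = - \frac{\sqrt{37}}{79}$ ($k = \frac{\sqrt{1^{2} + 6^{2}}}{-79} = \sqrt{1 + 36} \left(- \frac{1}{79}\right) = \sqrt{37} \left(- \frac{1}{79}\right) = - \frac{\sqrt{37}}{79} \approx -0.076997$)
$147 \cdot 143 + k = 147 \cdot 143 - \frac{\sqrt{37}}{79} = 21021 - \frac{\sqrt{37}}{79}$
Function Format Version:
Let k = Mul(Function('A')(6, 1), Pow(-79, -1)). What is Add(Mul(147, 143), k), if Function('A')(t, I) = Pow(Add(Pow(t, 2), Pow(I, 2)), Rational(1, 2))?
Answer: Add(21021, Mul(Rational(-1, 79), Pow(37, Rational(1, 2)))) ≈ 21021.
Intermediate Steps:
Function('A')(t, I) = Pow(Add(Pow(I, 2), Pow(t, 2)), Rational(1, 2))
k = Mul(Rational(-1, 79), Pow(37, Rational(1, 2))) (k = Mul(Pow(Add(Pow(1, 2), Pow(6, 2)), Rational(1, 2)), Pow(-79, -1)) = Mul(Pow(Add(1, 36), Rational(1, 2)), Rational(-1, 79)) = Mul(Pow(37, Rational(1, 2)), Rational(-1, 79)) = Mul(Rational(-1, 79), Pow(37, Rational(1, 2))) ≈ -0.076997)
Add(Mul(147, 143), k) = Add(Mul(147, 143), Mul(Rational(-1, 79), Pow(37, Rational(1, 2)))) = Add(21021, Mul(Rational(-1, 79), Pow(37, Rational(1, 2))))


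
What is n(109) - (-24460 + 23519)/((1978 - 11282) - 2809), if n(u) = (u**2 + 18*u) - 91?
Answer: 166577035/12113 ≈ 13752.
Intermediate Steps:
n(u) = -91 + u**2 + 18*u
n(109) - (-24460 + 23519)/((1978 - 11282) - 2809) = (-91 + 109**2 + 18*109) - (-24460 + 23519)/((1978 - 11282) - 2809) = (-91 + 11881 + 1962) - (-941)/(-9304 - 2809) = 13752 - (-941)/(-12113) = 13752 - (-941)*(-1)/12113 = 13752 - 1*941/12113 = 13752 - 941/12113 = 166577035/12113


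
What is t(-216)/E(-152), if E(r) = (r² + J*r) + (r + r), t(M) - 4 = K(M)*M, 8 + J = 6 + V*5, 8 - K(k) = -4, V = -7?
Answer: -647/7106 ≈ -0.091050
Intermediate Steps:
K(k) = 12 (K(k) = 8 - 1*(-4) = 8 + 4 = 12)
J = -37 (J = -8 + (6 - 7*5) = -8 + (6 - 35) = -8 - 29 = -37)
t(M) = 4 + 12*M
E(r) = r² - 35*r (E(r) = (r² - 37*r) + (r + r) = (r² - 37*r) + 2*r = r² - 35*r)
t(-216)/E(-152) = (4 + 12*(-216))/((-152*(-35 - 152))) = (4 - 2592)/((-152*(-187))) = -2588/28424 = -2588*1/28424 = -647/7106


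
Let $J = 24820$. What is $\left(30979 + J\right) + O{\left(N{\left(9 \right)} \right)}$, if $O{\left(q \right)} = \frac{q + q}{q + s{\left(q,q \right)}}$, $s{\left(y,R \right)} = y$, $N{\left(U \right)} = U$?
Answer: $55800$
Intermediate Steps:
$O{\left(q \right)} = 1$ ($O{\left(q \right)} = \frac{q + q}{q + q} = \frac{2 q}{2 q} = 2 q \frac{1}{2 q} = 1$)
$\left(30979 + J\right) + O{\left(N{\left(9 \right)} \right)} = \left(30979 + 24820\right) + 1 = 55799 + 1 = 55800$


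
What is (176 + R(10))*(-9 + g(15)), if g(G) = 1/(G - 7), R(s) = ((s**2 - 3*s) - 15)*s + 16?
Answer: -26341/4 ≈ -6585.3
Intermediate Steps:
R(s) = 16 + s*(-15 + s**2 - 3*s) (R(s) = (-15 + s**2 - 3*s)*s + 16 = s*(-15 + s**2 - 3*s) + 16 = 16 + s*(-15 + s**2 - 3*s))
g(G) = 1/(-7 + G)
(176 + R(10))*(-9 + g(15)) = (176 + (16 + 10**3 - 15*10 - 3*10**2))*(-9 + 1/(-7 + 15)) = (176 + (16 + 1000 - 150 - 3*100))*(-9 + 1/8) = (176 + (16 + 1000 - 150 - 300))*(-9 + 1/8) = (176 + 566)*(-71/8) = 742*(-71/8) = -26341/4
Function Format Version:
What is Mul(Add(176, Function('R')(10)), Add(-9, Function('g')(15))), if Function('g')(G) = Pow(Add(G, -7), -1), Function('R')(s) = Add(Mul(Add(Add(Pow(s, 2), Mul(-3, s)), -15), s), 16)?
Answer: Rational(-26341, 4) ≈ -6585.3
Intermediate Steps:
Function('R')(s) = Add(16, Mul(s, Add(-15, Pow(s, 2), Mul(-3, s)))) (Function('R')(s) = Add(Mul(Add(-15, Pow(s, 2), Mul(-3, s)), s), 16) = Add(Mul(s, Add(-15, Pow(s, 2), Mul(-3, s))), 16) = Add(16, Mul(s, Add(-15, Pow(s, 2), Mul(-3, s)))))
Function('g')(G) = Pow(Add(-7, G), -1)
Mul(Add(176, Function('R')(10)), Add(-9, Function('g')(15))) = Mul(Add(176, Add(16, Pow(10, 3), Mul(-15, 10), Mul(-3, Pow(10, 2)))), Add(-9, Pow(Add(-7, 15), -1))) = Mul(Add(176, Add(16, 1000, -150, Mul(-3, 100))), Add(-9, Pow(8, -1))) = Mul(Add(176, Add(16, 1000, -150, -300)), Add(-9, Rational(1, 8))) = Mul(Add(176, 566), Rational(-71, 8)) = Mul(742, Rational(-71, 8)) = Rational(-26341, 4)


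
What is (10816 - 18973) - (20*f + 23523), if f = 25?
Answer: -32180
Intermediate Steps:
(10816 - 18973) - (20*f + 23523) = (10816 - 18973) - (20*25 + 23523) = -8157 - (500 + 23523) = -8157 - 1*24023 = -8157 - 24023 = -32180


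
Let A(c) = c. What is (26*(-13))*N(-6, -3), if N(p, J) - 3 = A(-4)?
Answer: 338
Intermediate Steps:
N(p, J) = -1 (N(p, J) = 3 - 4 = -1)
(26*(-13))*N(-6, -3) = (26*(-13))*(-1) = -338*(-1) = 338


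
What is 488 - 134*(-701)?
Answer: 94422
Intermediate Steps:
488 - 134*(-701) = 488 + 93934 = 94422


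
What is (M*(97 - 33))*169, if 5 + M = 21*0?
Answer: -54080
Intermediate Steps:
M = -5 (M = -5 + 21*0 = -5 + 0 = -5)
(M*(97 - 33))*169 = -5*(97 - 33)*169 = -5*64*169 = -320*169 = -54080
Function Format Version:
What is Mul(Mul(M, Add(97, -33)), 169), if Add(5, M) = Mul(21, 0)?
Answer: -54080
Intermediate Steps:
M = -5 (M = Add(-5, Mul(21, 0)) = Add(-5, 0) = -5)
Mul(Mul(M, Add(97, -33)), 169) = Mul(Mul(-5, Add(97, -33)), 169) = Mul(Mul(-5, 64), 169) = Mul(-320, 169) = -54080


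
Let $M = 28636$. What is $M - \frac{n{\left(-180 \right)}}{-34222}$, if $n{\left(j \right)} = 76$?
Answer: $\frac{489990634}{17111} \approx 28636.0$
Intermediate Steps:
$M - \frac{n{\left(-180 \right)}}{-34222} = 28636 - \frac{76}{-34222} = 28636 - 76 \left(- \frac{1}{34222}\right) = 28636 - - \frac{38}{17111} = 28636 + \frac{38}{17111} = \frac{489990634}{17111}$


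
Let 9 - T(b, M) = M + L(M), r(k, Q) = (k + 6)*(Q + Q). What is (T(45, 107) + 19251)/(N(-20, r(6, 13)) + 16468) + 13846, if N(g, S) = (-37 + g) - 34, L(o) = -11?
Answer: 75591702/5459 ≈ 13847.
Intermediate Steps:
r(k, Q) = 2*Q*(6 + k) (r(k, Q) = (6 + k)*(2*Q) = 2*Q*(6 + k))
N(g, S) = -71 + g
T(b, M) = 20 - M (T(b, M) = 9 - (M - 11) = 9 - (-11 + M) = 9 + (11 - M) = 20 - M)
(T(45, 107) + 19251)/(N(-20, r(6, 13)) + 16468) + 13846 = ((20 - 1*107) + 19251)/((-71 - 20) + 16468) + 13846 = ((20 - 107) + 19251)/(-91 + 16468) + 13846 = (-87 + 19251)/16377 + 13846 = 19164*(1/16377) + 13846 = 6388/5459 + 13846 = 75591702/5459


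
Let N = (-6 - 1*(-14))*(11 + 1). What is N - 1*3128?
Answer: -3032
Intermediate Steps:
N = 96 (N = (-6 + 14)*12 = 8*12 = 96)
N - 1*3128 = 96 - 1*3128 = 96 - 3128 = -3032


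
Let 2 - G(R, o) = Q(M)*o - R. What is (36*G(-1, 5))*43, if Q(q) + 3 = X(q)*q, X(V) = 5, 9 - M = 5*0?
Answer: -323532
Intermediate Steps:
M = 9 (M = 9 - 5*0 = 9 - 1*0 = 9 + 0 = 9)
Q(q) = -3 + 5*q
G(R, o) = 2 + R - 42*o (G(R, o) = 2 - ((-3 + 5*9)*o - R) = 2 - ((-3 + 45)*o - R) = 2 - (42*o - R) = 2 - (-R + 42*o) = 2 + (R - 42*o) = 2 + R - 42*o)
(36*G(-1, 5))*43 = (36*(2 - 1 - 42*5))*43 = (36*(2 - 1 - 210))*43 = (36*(-209))*43 = -7524*43 = -323532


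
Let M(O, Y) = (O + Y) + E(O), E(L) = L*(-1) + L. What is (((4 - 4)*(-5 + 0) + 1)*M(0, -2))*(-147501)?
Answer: 295002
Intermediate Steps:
E(L) = 0 (E(L) = -L + L = 0)
M(O, Y) = O + Y (M(O, Y) = (O + Y) + 0 = O + Y)
(((4 - 4)*(-5 + 0) + 1)*M(0, -2))*(-147501) = (((4 - 4)*(-5 + 0) + 1)*(0 - 2))*(-147501) = ((0*(-5) + 1)*(-2))*(-147501) = ((0 + 1)*(-2))*(-147501) = (1*(-2))*(-147501) = -2*(-147501) = 295002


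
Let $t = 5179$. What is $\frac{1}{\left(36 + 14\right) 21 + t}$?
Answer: $\frac{1}{6229} \approx 0.00016054$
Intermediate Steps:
$\frac{1}{\left(36 + 14\right) 21 + t} = \frac{1}{\left(36 + 14\right) 21 + 5179} = \frac{1}{50 \cdot 21 + 5179} = \frac{1}{1050 + 5179} = \frac{1}{6229}$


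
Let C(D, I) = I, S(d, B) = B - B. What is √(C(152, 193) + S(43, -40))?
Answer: √193 ≈ 13.892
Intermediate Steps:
S(d, B) = 0
√(C(152, 193) + S(43, -40)) = √(193 + 0) = √193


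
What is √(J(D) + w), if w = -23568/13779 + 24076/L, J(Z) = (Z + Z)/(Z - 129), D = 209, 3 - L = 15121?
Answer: √926706640683360810/694369740 ≈ 1.3864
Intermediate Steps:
L = -15118 (L = 3 - 1*15121 = 3 - 15121 = -15118)
J(Z) = 2*Z/(-129 + Z) (J(Z) = (2*Z)/(-129 + Z) = 2*Z/(-129 + Z))
w = -114674038/34718487 (w = -23568/13779 + 24076/(-15118) = -23568*1/13779 + 24076*(-1/15118) = -7856/4593 - 12038/7559 = -114674038/34718487 ≈ -3.3030)
√(J(D) + w) = √(2*209/(-129 + 209) - 114674038/34718487) = √(2*209/80 - 114674038/34718487) = √(2*209*(1/80) - 114674038/34718487) = √(209/40 - 114674038/34718487) = √(2669202263/1388739480) = √926706640683360810/694369740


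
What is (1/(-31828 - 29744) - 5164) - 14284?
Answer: -1197452257/61572 ≈ -19448.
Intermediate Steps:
(1/(-31828 - 29744) - 5164) - 14284 = (1/(-61572) - 5164) - 14284 = (-1/61572 - 5164) - 14284 = -317957809/61572 - 14284 = -1197452257/61572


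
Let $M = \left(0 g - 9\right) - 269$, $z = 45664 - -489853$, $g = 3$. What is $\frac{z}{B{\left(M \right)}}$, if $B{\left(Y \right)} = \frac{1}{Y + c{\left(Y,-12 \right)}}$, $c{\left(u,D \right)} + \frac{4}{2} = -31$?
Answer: $-166545787$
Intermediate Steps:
$c{\left(u,D \right)} = -33$ ($c{\left(u,D \right)} = -2 - 31 = -33$)
$z = 535517$ ($z = 45664 + 489853 = 535517$)
$M = -278$ ($M = \left(0 \cdot 3 - 9\right) - 269 = \left(0 - 9\right) - 269 = -9 - 269 = -278$)
$B{\left(Y \right)} = \frac{1}{-33 + Y}$ ($B{\left(Y \right)} = \frac{1}{Y - 33} = \frac{1}{-33 + Y}$)
$\frac{z}{B{\left(M \right)}} = \frac{535517}{\frac{1}{-33 - 278}} = \frac{535517}{\frac{1}{-311}} = \frac{535517}{- \frac{1}{311}} = 535517 \left(-311\right) = -166545787$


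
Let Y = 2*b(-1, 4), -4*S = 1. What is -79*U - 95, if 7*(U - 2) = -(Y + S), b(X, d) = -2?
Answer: -8427/28 ≈ -300.96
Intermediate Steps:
S = -1/4 (S = -1/4*1 = -1/4 ≈ -0.25000)
Y = -4 (Y = 2*(-2) = -4)
U = 73/28 (U = 2 + (-(-4 - 1/4))/7 = 2 + (-1*(-17/4))/7 = 2 + (1/7)*(17/4) = 2 + 17/28 = 73/28 ≈ 2.6071)
-79*U - 95 = -79*73/28 - 95 = -5767/28 - 95 = -8427/28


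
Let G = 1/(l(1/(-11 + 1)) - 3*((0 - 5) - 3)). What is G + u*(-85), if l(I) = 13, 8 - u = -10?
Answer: -56609/37 ≈ -1530.0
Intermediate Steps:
u = 18 (u = 8 - 1*(-10) = 8 + 10 = 18)
G = 1/37 (G = 1/(13 - 3*((0 - 5) - 3)) = 1/(13 - 3*(-5 - 3)) = 1/(13 - 3*(-8)) = 1/(13 + 24) = 1/37 ≈ 0.027027)
G + u*(-85) = 1/37 + 18*(-85) = 1/37 - 1530 = -56609/37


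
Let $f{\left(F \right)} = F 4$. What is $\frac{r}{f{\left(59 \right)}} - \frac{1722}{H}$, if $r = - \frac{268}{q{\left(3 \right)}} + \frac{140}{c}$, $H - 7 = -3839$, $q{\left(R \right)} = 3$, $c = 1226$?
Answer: $\frac{14827915}{207887916} \approx 0.071326$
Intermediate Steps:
$H = -3832$ ($H = 7 - 3839 = -3832$)
$f{\left(F \right)} = 4 F$
$r = - \frac{164074}{1839}$ ($r = - \frac{268}{3} + \frac{140}{1226} = \left(-268\right) \frac{1}{3} + 140 \cdot \frac{1}{1226} = - \frac{268}{3} + \frac{70}{613} = - \frac{164074}{1839} \approx -89.219$)
$\frac{r}{f{\left(59 \right)}} - \frac{1722}{H} = - \frac{164074}{1839 \cdot 4 \cdot 59} - \frac{1722}{-3832} = - \frac{164074}{1839 \cdot 236} - - \frac{861}{1916} = \left(- \frac{164074}{1839}\right) \frac{1}{236} + \frac{861}{1916} = - \frac{82037}{217002} + \frac{861}{1916} = \frac{14827915}{207887916}$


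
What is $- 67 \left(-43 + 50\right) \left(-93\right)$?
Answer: $43617$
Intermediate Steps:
$- 67 \left(-43 + 50\right) \left(-93\right) = \left(-67\right) 7 \left(-93\right) = \left(-469\right) \left(-93\right) = 43617$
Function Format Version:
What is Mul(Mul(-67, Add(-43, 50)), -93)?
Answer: 43617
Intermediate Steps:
Mul(Mul(-67, Add(-43, 50)), -93) = Mul(Mul(-67, 7), -93) = Mul(-469, -93) = 43617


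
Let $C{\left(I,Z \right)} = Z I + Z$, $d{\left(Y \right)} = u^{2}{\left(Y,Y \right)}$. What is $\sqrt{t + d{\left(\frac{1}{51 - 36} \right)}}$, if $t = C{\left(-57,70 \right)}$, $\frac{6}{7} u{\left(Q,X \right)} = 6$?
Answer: $7 i \sqrt{79} \approx 62.217 i$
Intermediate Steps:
$u{\left(Q,X \right)} = 7$ ($u{\left(Q,X \right)} = \frac{7}{6} \cdot 6 = 7$)
$d{\left(Y \right)} = 49$ ($d{\left(Y \right)} = 7^{2} = 49$)
$C{\left(I,Z \right)} = Z + I Z$ ($C{\left(I,Z \right)} = I Z + Z = Z + I Z$)
$t = -3920$ ($t = 70 \left(1 - 57\right) = 70 \left(-56\right) = -3920$)
$\sqrt{t + d{\left(\frac{1}{51 - 36} \right)}} = \sqrt{-3920 + 49} = \sqrt{-3871} = 7 i \sqrt{79}$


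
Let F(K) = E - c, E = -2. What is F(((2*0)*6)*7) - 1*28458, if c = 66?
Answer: -28526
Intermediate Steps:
F(K) = -68 (F(K) = -2 - 1*66 = -2 - 66 = -68)
F(((2*0)*6)*7) - 1*28458 = -68 - 1*28458 = -68 - 28458 = -28526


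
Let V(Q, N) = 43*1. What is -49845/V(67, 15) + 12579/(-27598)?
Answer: -1376163207/1186714 ≈ -1159.6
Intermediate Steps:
V(Q, N) = 43
-49845/V(67, 15) + 12579/(-27598) = -49845/43 + 12579/(-27598) = -49845*1/43 + 12579*(-1/27598) = -49845/43 - 12579/27598 = -1376163207/1186714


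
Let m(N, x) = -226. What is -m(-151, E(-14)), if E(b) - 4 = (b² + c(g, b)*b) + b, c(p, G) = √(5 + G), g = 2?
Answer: 226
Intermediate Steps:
E(b) = 4 + b + b² + b*√(5 + b) (E(b) = 4 + ((b² + √(5 + b)*b) + b) = 4 + ((b² + b*√(5 + b)) + b) = 4 + (b + b² + b*√(5 + b)) = 4 + b + b² + b*√(5 + b))
-m(-151, E(-14)) = -1*(-226) = 226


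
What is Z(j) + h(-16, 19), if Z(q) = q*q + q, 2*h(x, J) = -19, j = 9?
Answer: 161/2 ≈ 80.500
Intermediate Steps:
h(x, J) = -19/2 (h(x, J) = (1/2)*(-19) = -19/2)
Z(q) = q + q**2 (Z(q) = q**2 + q = q + q**2)
Z(j) + h(-16, 19) = 9*(1 + 9) - 19/2 = 9*10 - 19/2 = 90 - 19/2 = 161/2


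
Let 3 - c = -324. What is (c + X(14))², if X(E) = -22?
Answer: 93025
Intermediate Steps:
c = 327 (c = 3 - 1*(-324) = 3 + 324 = 327)
(c + X(14))² = (327 - 22)² = 305² = 93025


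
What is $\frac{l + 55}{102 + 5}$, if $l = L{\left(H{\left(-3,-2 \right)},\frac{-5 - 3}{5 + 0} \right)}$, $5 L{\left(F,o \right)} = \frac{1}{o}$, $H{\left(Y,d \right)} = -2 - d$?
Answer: $\frac{439}{856} \approx 0.51285$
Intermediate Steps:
$L{\left(F,o \right)} = \frac{1}{5 o}$
$l = - \frac{1}{8}$ ($l = \frac{1}{5 \frac{-5 - 3}{5 + 0}} = \frac{1}{5 \left(- \frac{8}{5}\right)} = \frac{1}{5} \left(- \frac{5}{8}\right) = - \frac{1}{8} \approx -0.125$)
$\frac{l + 55}{102 + 5} = \frac{- \frac{1}{8} + 55}{102 + 5} = \frac{1}{107} \cdot \frac{439}{8} = \frac{439}{856}$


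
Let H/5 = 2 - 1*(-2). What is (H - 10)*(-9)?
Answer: -90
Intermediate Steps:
H = 20 (H = 5*(2 - 1*(-2)) = 5*(2 + 2) = 5*4 = 20)
(H - 10)*(-9) = (20 - 10)*(-9) = 10*(-9) = -90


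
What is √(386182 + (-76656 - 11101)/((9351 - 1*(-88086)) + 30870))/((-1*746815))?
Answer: -√6357581841173919/95821592205 ≈ -0.00083211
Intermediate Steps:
√(386182 + (-76656 - 11101)/((9351 - 1*(-88086)) + 30870))/((-1*746815)) = √(386182 - 87757/((9351 + 88086) + 30870))/(-746815) = √(386182 - 87757/(97437 + 30870))*(-1/746815) = √(386182 - 87757/128307)*(-1/746815) = √(49549766117/128307)*(-1/746815) = (√6357581841173919/128307)*(-1/746815) = -√6357581841173919/95821592205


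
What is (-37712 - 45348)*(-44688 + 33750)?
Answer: 908510280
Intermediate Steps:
(-37712 - 45348)*(-44688 + 33750) = -83060*(-10938) = 908510280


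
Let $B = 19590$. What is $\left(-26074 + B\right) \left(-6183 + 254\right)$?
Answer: $38443636$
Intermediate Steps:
$\left(-26074 + B\right) \left(-6183 + 254\right) = \left(-26074 + 19590\right) \left(-6183 + 254\right) = \left(-6484\right) \left(-5929\right) = 38443636$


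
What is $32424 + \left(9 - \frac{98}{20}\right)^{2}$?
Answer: $\frac{3244081}{100} \approx 32441.0$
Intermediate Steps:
$32424 + \left(9 - \frac{98}{20}\right)^{2} = 32424 + \left(9 - \frac{49}{10}\right)^{2} = 32424 + \left(\frac{41}{10}\right)^{2} = 32424 + \frac{1681}{100} = \frac{3244081}{100}$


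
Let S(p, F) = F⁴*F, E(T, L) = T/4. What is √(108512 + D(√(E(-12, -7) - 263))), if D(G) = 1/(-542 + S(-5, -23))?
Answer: √91755728662357435/919555 ≈ 329.41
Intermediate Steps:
E(T, L) = T/4 (E(T, L) = T*(¼) = T/4)
S(p, F) = F⁵
D(G) = -1/6436885 (D(G) = 1/(-542 + (-23)⁵) = 1/(-542 - 6436343) = 1/(-6436885) = -1/6436885)
√(108512 + D(√(E(-12, -7) - 263))) = √(108512 - 1/6436885) = √(698479265119/6436885) = √91755728662357435/919555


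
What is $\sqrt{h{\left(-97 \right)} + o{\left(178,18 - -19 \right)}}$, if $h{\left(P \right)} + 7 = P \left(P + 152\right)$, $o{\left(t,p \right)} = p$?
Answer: $i \sqrt{5305} \approx 72.835 i$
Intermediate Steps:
$h{\left(P \right)} = -7 + P \left(152 + P\right)$ ($h{\left(P \right)} = -7 + P \left(P + 152\right) = -7 + P \left(152 + P\right)$)
$\sqrt{h{\left(-97 \right)} + o{\left(178,18 - -19 \right)}} = \sqrt{\left(-7 + \left(-97\right)^{2} + 152 \left(-97\right)\right) + \left(18 - -19\right)} = \sqrt{\left(-7 + 9409 - 14744\right) + \left(18 + 19\right)} = \sqrt{-5342 + 37} = \sqrt{-5305} = i \sqrt{5305}$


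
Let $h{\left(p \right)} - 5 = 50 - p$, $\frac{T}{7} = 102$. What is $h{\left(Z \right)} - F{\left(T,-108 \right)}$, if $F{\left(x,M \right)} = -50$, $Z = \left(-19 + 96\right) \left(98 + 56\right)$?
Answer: $-11753$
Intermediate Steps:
$T = 714$ ($T = 7 \cdot 102 = 714$)
$Z = 11858$ ($Z = 77 \cdot 154 = 11858$)
$h{\left(p \right)} = 55 - p$ ($h{\left(p \right)} = 5 - \left(-50 + p\right) = 55 - p$)
$h{\left(Z \right)} - F{\left(T,-108 \right)} = \left(55 - 11858\right) - -50 = \left(55 - 11858\right) + 50 = -11803 + 50 = -11753$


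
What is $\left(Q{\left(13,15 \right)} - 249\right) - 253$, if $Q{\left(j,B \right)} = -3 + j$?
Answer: $-492$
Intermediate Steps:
$\left(Q{\left(13,15 \right)} - 249\right) - 253 = \left(\left(-3 + 13\right) - 249\right) - 253 = \left(10 - 249\right) - 253 = -239 - 253 = -492$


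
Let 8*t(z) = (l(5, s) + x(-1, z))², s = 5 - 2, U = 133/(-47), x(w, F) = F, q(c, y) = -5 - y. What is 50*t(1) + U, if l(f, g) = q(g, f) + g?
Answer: 10442/47 ≈ 222.17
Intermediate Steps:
U = -133/47 (U = 133*(-1/47) = -133/47 ≈ -2.8298)
s = 3
l(f, g) = -5 + g - f (l(f, g) = (-5 - f) + g = -5 + g - f)
t(z) = (-7 + z)²/8 (t(z) = ((-5 + 3 - 1*5) + z)²/8 = ((-5 + 3 - 5) + z)²/8 = (-7 + z)²/8)
50*t(1) + U = 50*((-7 + 1)²/8) - 133/47 = 50*((⅛)*(-6)²) - 133/47 = 50*((⅛)*36) - 133/47 = 50*(9/2) - 133/47 = 225 - 133/47 = 10442/47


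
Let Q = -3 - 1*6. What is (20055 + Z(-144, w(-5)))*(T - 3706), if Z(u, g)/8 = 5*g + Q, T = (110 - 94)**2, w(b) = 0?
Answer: -68941350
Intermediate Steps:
T = 256 (T = 16**2 = 256)
Q = -9 (Q = -3 - 6 = -9)
Z(u, g) = -72 + 40*g (Z(u, g) = 8*(5*g - 9) = 8*(-9 + 5*g) = -72 + 40*g)
(20055 + Z(-144, w(-5)))*(T - 3706) = (20055 + (-72 + 40*0))*(256 - 3706) = (20055 + (-72 + 0))*(-3450) = (20055 - 72)*(-3450) = 19983*(-3450) = -68941350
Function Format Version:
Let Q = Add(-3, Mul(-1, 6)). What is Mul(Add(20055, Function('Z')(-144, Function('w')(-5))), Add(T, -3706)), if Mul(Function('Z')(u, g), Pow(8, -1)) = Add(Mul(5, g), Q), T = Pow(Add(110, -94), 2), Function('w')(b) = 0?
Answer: -68941350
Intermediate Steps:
T = 256 (T = Pow(16, 2) = 256)
Q = -9 (Q = Add(-3, -6) = -9)
Function('Z')(u, g) = Add(-72, Mul(40, g)) (Function('Z')(u, g) = Mul(8, Add(Mul(5, g), -9)) = Mul(8, Add(-9, Mul(5, g))) = Add(-72, Mul(40, g)))
Mul(Add(20055, Function('Z')(-144, Function('w')(-5))), Add(T, -3706)) = Mul(Add(20055, Add(-72, Mul(40, 0))), Add(256, -3706)) = Mul(Add(20055, Add(-72, 0)), -3450) = Mul(Add(20055, -72), -3450) = Mul(19983, -3450) = -68941350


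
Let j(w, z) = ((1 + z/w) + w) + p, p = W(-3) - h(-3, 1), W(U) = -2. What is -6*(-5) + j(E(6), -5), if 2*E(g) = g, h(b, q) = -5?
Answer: 106/3 ≈ 35.333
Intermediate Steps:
E(g) = g/2
p = 3 (p = -2 - 1*(-5) = -2 + 5 = 3)
j(w, z) = 4 + w + z/w (j(w, z) = ((1 + z/w) + w) + 3 = (1 + w + z/w) + 3 = 4 + w + z/w)
-6*(-5) + j(E(6), -5) = -6*(-5) + (4 + (1/2)*6 - 5/((1/2)*6)) = 30 + (4 + 3 - 5/3) = 30 + 16/3 = 106/3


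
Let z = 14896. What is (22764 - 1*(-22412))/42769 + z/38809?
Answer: 2390322408/1659822121 ≈ 1.4401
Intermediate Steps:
(22764 - 1*(-22412))/42769 + z/38809 = (22764 - 1*(-22412))/42769 + 14896/38809 = (22764 + 22412)*(1/42769) + 14896*(1/38809) = 45176*(1/42769) + 14896/38809 = 45176/42769 + 14896/38809 = 2390322408/1659822121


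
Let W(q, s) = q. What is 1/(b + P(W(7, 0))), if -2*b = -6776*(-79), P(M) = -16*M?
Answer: -1/267764 ≈ -3.7346e-6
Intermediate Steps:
b = -267652 (b = -(-3388)*(-79) = -½*535304 = -267652)
1/(b + P(W(7, 0))) = 1/(-267652 - 16*7) = 1/(-267652 - 112) = 1/(-267764) = -1/267764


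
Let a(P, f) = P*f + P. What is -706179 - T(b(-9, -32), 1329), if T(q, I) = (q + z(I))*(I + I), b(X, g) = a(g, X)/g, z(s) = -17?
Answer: -639729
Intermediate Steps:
a(P, f) = P + P*f
b(X, g) = 1 + X (b(X, g) = (g*(1 + X))/g = 1 + X)
T(q, I) = 2*I*(-17 + q) (T(q, I) = (q - 17)*(I + I) = (-17 + q)*(2*I) = 2*I*(-17 + q))
-706179 - T(b(-9, -32), 1329) = -706179 - 2*1329*(-17 + (1 - 9)) = -706179 - 2*1329*(-17 - 8) = -706179 - 2*1329*(-25) = -706179 - 1*(-66450) = -706179 + 66450 = -639729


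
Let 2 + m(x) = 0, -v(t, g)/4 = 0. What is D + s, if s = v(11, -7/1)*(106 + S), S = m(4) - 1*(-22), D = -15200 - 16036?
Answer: -31236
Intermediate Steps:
v(t, g) = 0 (v(t, g) = -4*0 = 0)
m(x) = -2 (m(x) = -2 + 0 = -2)
D = -31236
S = 20 (S = -2 - 1*(-22) = -2 + 22 = 20)
s = 0 (s = 0*(106 + 20) = 0*126 = 0)
D + s = -31236 + 0 = -31236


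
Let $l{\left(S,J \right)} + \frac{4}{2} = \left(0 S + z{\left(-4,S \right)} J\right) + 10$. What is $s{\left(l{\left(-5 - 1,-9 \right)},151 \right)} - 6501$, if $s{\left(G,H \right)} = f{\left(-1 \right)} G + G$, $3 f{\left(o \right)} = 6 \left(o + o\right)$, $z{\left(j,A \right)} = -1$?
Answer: $-6552$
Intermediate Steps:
$f{\left(o \right)} = 4 o$ ($f{\left(o \right)} = \frac{6 \left(o + o\right)}{3} = \frac{6 \cdot 2 o}{3} = \frac{12 o}{3} = 4 o$)
$l{\left(S,J \right)} = 8 - J$ ($l{\left(S,J \right)} = -2 + \left(\left(0 S - J\right) + 10\right) = -2 + \left(\left(0 - J\right) + 10\right) = -2 - \left(-10 + J\right) = 8 - J$)
$s{\left(G,H \right)} = - 3 G$ ($s{\left(G,H \right)} = 4 \left(-1\right) G + G = - 4 G + G = - 3 G$)
$s{\left(l{\left(-5 - 1,-9 \right)},151 \right)} - 6501 = - 3 \left(8 - -9\right) - 6501 = - 3 \left(8 + 9\right) - 6501 = \left(-3\right) 17 - 6501 = -51 - 6501 = -6552$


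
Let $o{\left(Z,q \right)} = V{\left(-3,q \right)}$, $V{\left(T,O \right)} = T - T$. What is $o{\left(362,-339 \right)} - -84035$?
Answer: $84035$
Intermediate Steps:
$V{\left(T,O \right)} = 0$
$o{\left(Z,q \right)} = 0$
$o{\left(362,-339 \right)} - -84035 = 0 - -84035 = 0 + 84035 = 84035$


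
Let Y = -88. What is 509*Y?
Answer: -44792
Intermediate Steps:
509*Y = 509*(-88) = -44792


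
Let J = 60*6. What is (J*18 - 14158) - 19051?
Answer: -26729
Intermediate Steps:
J = 360
(J*18 - 14158) - 19051 = (360*18 - 14158) - 19051 = (6480 - 14158) - 19051 = -7678 - 19051 = -26729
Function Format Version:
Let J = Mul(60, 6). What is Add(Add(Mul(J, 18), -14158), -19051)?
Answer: -26729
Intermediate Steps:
J = 360
Add(Add(Mul(J, 18), -14158), -19051) = Add(Add(Mul(360, 18), -14158), -19051) = Add(Add(6480, -14158), -19051) = Add(-7678, -19051) = -26729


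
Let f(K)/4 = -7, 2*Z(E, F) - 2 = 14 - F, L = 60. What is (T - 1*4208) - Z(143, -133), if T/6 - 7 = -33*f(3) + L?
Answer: 3327/2 ≈ 1663.5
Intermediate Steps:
Z(E, F) = 8 - F/2 (Z(E, F) = 1 + (14 - F)/2 = 1 + (7 - F/2) = 8 - F/2)
f(K) = -28 (f(K) = 4*(-7) = -28)
T = 5946 (T = 42 + 6*(-33*(-28) + 60) = 42 + 6*(924 + 60) = 42 + 6*984 = 42 + 5904 = 5946)
(T - 1*4208) - Z(143, -133) = (5946 - 1*4208) - (8 - 1/2*(-133)) = (5946 - 4208) - (8 + 133/2) = 1738 - 1*149/2 = 1738 - 149/2 = 3327/2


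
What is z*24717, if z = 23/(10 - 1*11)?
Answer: -568491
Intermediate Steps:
z = -23 (z = 23/(10 - 11) = 23/(-1) = 23*(-1) = -23)
z*24717 = -23*24717 = -568491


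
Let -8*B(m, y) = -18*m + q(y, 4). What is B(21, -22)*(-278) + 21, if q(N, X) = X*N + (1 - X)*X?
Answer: -33179/2 ≈ -16590.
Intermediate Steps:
q(N, X) = N*X + X*(1 - X)
B(m, y) = 3/2 - y/2 + 9*m/4 (B(m, y) = -(-18*m + 4*(1 + y - 1*4))/8 = -(-18*m + 4*(1 + y - 4))/8 = -(-18*m + 4*(-3 + y))/8 = -(-18*m + (-12 + 4*y))/8 = -(-12 - 18*m + 4*y)/8 = 3/2 - y/2 + 9*m/4)
B(21, -22)*(-278) + 21 = (3/2 - ½*(-22) + (9/4)*21)*(-278) + 21 = (3/2 + 11 + 189/4)*(-278) + 21 = (239/4)*(-278) + 21 = -33221/2 + 21 = -33179/2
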